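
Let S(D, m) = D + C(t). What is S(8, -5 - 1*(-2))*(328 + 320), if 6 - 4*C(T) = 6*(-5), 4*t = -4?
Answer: 11016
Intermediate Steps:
t = -1 (t = (¼)*(-4) = -1)
C(T) = 9 (C(T) = 3/2 - 3*(-5)/2 = 3/2 - ¼*(-30) = 3/2 + 15/2 = 9)
S(D, m) = 9 + D (S(D, m) = D + 9 = 9 + D)
S(8, -5 - 1*(-2))*(328 + 320) = (9 + 8)*(328 + 320) = 17*648 = 11016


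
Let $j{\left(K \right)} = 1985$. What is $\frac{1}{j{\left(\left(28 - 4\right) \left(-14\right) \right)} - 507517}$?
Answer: $- \frac{1}{505532} \approx -1.9781 \cdot 10^{-6}$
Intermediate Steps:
$\frac{1}{j{\left(\left(28 - 4\right) \left(-14\right) \right)} - 507517} = \frac{1}{1985 - 507517} = \frac{1}{-505532} = - \frac{1}{505532}$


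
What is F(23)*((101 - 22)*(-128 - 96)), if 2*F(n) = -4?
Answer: 35392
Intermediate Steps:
F(n) = -2 (F(n) = (½)*(-4) = -2)
F(23)*((101 - 22)*(-128 - 96)) = -2*(101 - 22)*(-128 - 96) = -158*(-224) = -2*(-17696) = 35392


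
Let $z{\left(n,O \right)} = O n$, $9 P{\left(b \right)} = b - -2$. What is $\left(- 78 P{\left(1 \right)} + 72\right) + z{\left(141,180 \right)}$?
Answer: $25426$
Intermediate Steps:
$P{\left(b \right)} = \frac{2}{9} + \frac{b}{9}$ ($P{\left(b \right)} = \frac{b - -2}{9} = \frac{b + 2}{9} = \frac{2 + b}{9} = \frac{2}{9} + \frac{b}{9}$)
$\left(- 78 P{\left(1 \right)} + 72\right) + z{\left(141,180 \right)} = \left(- 78 \left(\frac{2}{9} + \frac{1}{9} \cdot 1\right) + 72\right) + 180 \cdot 141 = \left(- 78 \left(\frac{2}{9} + \frac{1}{9}\right) + 72\right) + 25380 = \left(\left(-78\right) \frac{1}{3} + 72\right) + 25380 = \left(-26 + 72\right) + 25380 = 46 + 25380 = 25426$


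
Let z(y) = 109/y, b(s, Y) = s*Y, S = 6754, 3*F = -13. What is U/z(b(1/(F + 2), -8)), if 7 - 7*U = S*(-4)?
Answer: 648552/5341 ≈ 121.43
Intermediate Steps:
F = -13/3 (F = (⅓)*(-13) = -13/3 ≈ -4.3333)
b(s, Y) = Y*s
U = 27023/7 (U = 1 - 6754*(-4)/7 = 1 - ⅐*(-27016) = 1 + 27016/7 = 27023/7 ≈ 3860.4)
U/z(b(1/(F + 2), -8)) = 27023/(7*((109/((-8/(-13/3 + 2)))))) = 27023/(7*((109/((-8/(-7/3)))))) = 27023/(7*((109/((-8*(-3/7)))))) = 27023/(7*((109/(24/7)))) = 27023/(7*((109*(7/24)))) = 27023/(7*(763/24)) = (27023/7)*(24/763) = 648552/5341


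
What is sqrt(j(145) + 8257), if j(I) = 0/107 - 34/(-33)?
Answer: sqrt(8992995)/33 ≈ 90.874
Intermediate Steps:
j(I) = 34/33 (j(I) = 0*(1/107) - 34*(-1/33) = 0 + 34/33 = 34/33)
sqrt(j(145) + 8257) = sqrt(34/33 + 8257) = sqrt(272515/33) = sqrt(8992995)/33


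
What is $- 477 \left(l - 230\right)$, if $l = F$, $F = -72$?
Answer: $144054$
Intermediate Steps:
$l = -72$
$- 477 \left(l - 230\right) = - 477 \left(-72 - 230\right) = \left(-477\right) \left(-302\right) = 144054$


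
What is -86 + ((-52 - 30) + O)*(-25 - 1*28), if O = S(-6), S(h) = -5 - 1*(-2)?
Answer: 4419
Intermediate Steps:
S(h) = -3 (S(h) = -5 + 2 = -3)
O = -3
-86 + ((-52 - 30) + O)*(-25 - 1*28) = -86 + ((-52 - 30) - 3)*(-25 - 1*28) = -86 + (-82 - 3)*(-25 - 28) = -86 - 85*(-53) = -86 + 4505 = 4419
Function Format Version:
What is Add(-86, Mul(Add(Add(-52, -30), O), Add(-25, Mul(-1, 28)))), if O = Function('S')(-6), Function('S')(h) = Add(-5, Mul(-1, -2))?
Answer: 4419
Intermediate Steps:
Function('S')(h) = -3 (Function('S')(h) = Add(-5, 2) = -3)
O = -3
Add(-86, Mul(Add(Add(-52, -30), O), Add(-25, Mul(-1, 28)))) = Add(-86, Mul(Add(Add(-52, -30), -3), Add(-25, Mul(-1, 28)))) = Add(-86, Mul(Add(-82, -3), Add(-25, -28))) = Add(-86, Mul(-85, -53)) = Add(-86, 4505) = 4419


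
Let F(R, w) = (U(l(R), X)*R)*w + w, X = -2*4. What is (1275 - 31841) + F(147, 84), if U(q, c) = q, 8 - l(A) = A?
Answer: -1746854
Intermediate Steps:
l(A) = 8 - A
X = -8
F(R, w) = w + R*w*(8 - R) (F(R, w) = ((8 - R)*R)*w + w = (R*(8 - R))*w + w = R*w*(8 - R) + w = w + R*w*(8 - R))
(1275 - 31841) + F(147, 84) = (1275 - 31841) - 1*84*(-1 + 147*(-8 + 147)) = -30566 - 1*84*(-1 + 147*139) = -30566 - 1*84*(-1 + 20433) = -30566 - 1*84*20432 = -30566 - 1716288 = -1746854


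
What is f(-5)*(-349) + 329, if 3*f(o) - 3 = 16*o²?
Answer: -139660/3 ≈ -46553.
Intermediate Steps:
f(o) = 1 + 16*o²/3 (f(o) = 1 + (16*o²)/3 = 1 + 16*o²/3)
f(-5)*(-349) + 329 = (1 + (16/3)*(-5)²)*(-349) + 329 = (1 + (16/3)*25)*(-349) + 329 = (1 + 400/3)*(-349) + 329 = (403/3)*(-349) + 329 = -140647/3 + 329 = -139660/3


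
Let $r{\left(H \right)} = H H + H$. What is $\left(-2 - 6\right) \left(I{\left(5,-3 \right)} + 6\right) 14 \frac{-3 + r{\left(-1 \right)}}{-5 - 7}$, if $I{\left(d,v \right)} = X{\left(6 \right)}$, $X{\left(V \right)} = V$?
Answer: $-336$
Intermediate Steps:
$r{\left(H \right)} = H + H^{2}$ ($r{\left(H \right)} = H^{2} + H = H + H^{2}$)
$I{\left(d,v \right)} = 6$
$\left(-2 - 6\right) \left(I{\left(5,-3 \right)} + 6\right) 14 \frac{-3 + r{\left(-1 \right)}}{-5 - 7} = \left(-2 - 6\right) \left(6 + 6\right) 14 \frac{-3 - \left(1 - 1\right)}{-5 - 7} = \left(-8\right) 12 \cdot 14 \frac{-3 - 0}{-12} = \left(-96\right) 14 \left(-3 + 0\right) \left(- \frac{1}{12}\right) = - 1344 \left(\left(-3\right) \left(- \frac{1}{12}\right)\right) = \left(-1344\right) \frac{1}{4} = -336$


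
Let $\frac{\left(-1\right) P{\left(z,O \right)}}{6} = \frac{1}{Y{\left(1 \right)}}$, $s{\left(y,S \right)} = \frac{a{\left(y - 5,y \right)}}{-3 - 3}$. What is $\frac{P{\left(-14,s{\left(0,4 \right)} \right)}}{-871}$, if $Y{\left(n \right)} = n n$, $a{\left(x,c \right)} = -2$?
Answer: $\frac{6}{871} \approx 0.0068886$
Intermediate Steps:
$Y{\left(n \right)} = n^{2}$
$s{\left(y,S \right)} = \frac{1}{3}$ ($s{\left(y,S \right)} = - \frac{2}{-3 - 3} = - \frac{2}{-6} = \left(-2\right) \left(- \frac{1}{6}\right) = \frac{1}{3}$)
$P{\left(z,O \right)} = -6$ ($P{\left(z,O \right)} = - \frac{6}{1^{2}} = - \frac{6}{1} = \left(-6\right) 1 = -6$)
$\frac{P{\left(-14,s{\left(0,4 \right)} \right)}}{-871} = - \frac{6}{-871} = \left(-6\right) \left(- \frac{1}{871}\right) = \frac{6}{871}$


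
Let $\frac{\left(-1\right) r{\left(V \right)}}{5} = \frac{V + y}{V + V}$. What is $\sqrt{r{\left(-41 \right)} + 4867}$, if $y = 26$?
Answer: $\frac{\sqrt{32719558}}{82} \approx 69.757$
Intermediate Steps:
$r{\left(V \right)} = - \frac{5 \left(26 + V\right)}{2 V}$ ($r{\left(V \right)} = - 5 \frac{V + 26}{V + V} = - 5 \frac{26 + V}{2 V} = - \frac{5 \left(26 + V\right)}{2 V}$)
$\sqrt{r{\left(-41 \right)} + 4867} = \sqrt{\left(- \frac{5}{2} - \frac{65}{-41}\right) + 4867} = \sqrt{\left(- \frac{5}{2} - - \frac{65}{41}\right) + 4867} = \sqrt{\left(- \frac{5}{2} + \frac{65}{41}\right) + 4867} = \sqrt{- \frac{75}{82} + 4867} = \sqrt{\frac{399019}{82}} = \frac{\sqrt{32719558}}{82}$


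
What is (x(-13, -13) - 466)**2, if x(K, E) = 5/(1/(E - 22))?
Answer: 410881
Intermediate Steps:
x(K, E) = -110 + 5*E (x(K, E) = 5/(1/(-22 + E)) = 5*(-22 + E) = -110 + 5*E)
(x(-13, -13) - 466)**2 = ((-110 + 5*(-13)) - 466)**2 = ((-110 - 65) - 466)**2 = (-175 - 466)**2 = (-641)**2 = 410881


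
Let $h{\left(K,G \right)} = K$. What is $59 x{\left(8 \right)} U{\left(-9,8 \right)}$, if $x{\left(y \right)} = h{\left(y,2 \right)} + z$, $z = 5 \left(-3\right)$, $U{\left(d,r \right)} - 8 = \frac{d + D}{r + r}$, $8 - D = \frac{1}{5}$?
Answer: $- \frac{130921}{40} \approx -3273.0$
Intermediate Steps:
$D = \frac{39}{5}$ ($D = 8 - \frac{1}{5} = \frac{39}{5} \approx 7.8$)
$U{\left(d,r \right)} = 8 + \frac{\frac{39}{5} + d}{2 r}$ ($U{\left(d,r \right)} = 8 + \frac{d + \frac{39}{5}}{r + r} = 8 + \frac{\frac{39}{5} + d}{2 r}$)
$z = -15$
$x{\left(y \right)} = -15 + y$ ($x{\left(y \right)} = y - 15 = -15 + y$)
$59 x{\left(8 \right)} U{\left(-9,8 \right)} = 59 \left(-15 + 8\right) \frac{39 + 5 \left(-9\right) + 80 \cdot 8}{10 \cdot 8} = 59 \left(-7\right) \frac{1}{10} \cdot \frac{1}{8} \left(39 - 45 + 640\right) = - 413 \cdot \frac{1}{10} \cdot \frac{1}{8} \cdot 634 = \left(-413\right) \frac{317}{40} = - \frac{130921}{40}$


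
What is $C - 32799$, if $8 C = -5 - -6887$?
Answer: $- \frac{127755}{4} \approx -31939.0$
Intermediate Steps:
$C = \frac{3441}{4}$ ($C = \frac{-5 - -6887}{8} = \frac{-5 + 6887}{8} = \frac{1}{8} \cdot 6882 = \frac{3441}{4} \approx 860.25$)
$C - 32799 = \frac{3441}{4} - 32799 = - \frac{127755}{4}$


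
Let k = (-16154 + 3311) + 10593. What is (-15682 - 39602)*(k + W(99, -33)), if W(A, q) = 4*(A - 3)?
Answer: 103159944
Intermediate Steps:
W(A, q) = -12 + 4*A (W(A, q) = 4*(-3 + A) = -12 + 4*A)
k = -2250 (k = -12843 + 10593 = -2250)
(-15682 - 39602)*(k + W(99, -33)) = (-15682 - 39602)*(-2250 + (-12 + 4*99)) = -55284*(-2250 + (-12 + 396)) = -55284*(-2250 + 384) = -55284*(-1866) = 103159944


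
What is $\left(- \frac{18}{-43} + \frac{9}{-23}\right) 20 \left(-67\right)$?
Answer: $- \frac{36180}{989} \approx -36.582$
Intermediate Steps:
$\left(- \frac{18}{-43} + \frac{9}{-23}\right) 20 \left(-67\right) = \left(\left(-18\right) \left(- \frac{1}{43}\right) + 9 \left(- \frac{1}{23}\right)\right) 20 \left(-67\right) = \left(\frac{18}{43} - \frac{9}{23}\right) 20 \left(-67\right) = \frac{27}{989} \cdot 20 \left(-67\right) = \frac{540}{989} \left(-67\right) = - \frac{36180}{989}$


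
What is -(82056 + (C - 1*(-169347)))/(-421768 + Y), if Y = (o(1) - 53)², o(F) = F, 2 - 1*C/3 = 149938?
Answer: -66135/139688 ≈ -0.47345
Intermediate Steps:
C = -449808 (C = 6 - 3*149938 = 6 - 449814 = -449808)
Y = 2704 (Y = (1 - 53)² = (-52)² = 2704)
-(82056 + (C - 1*(-169347)))/(-421768 + Y) = -(82056 + (-449808 - 1*(-169347)))/(-421768 + 2704) = -(82056 + (-449808 + 169347))/(-419064) = -(82056 - 280461)*(-1)/419064 = -(-198405)*(-1)/419064 = -1*66135/139688 = -66135/139688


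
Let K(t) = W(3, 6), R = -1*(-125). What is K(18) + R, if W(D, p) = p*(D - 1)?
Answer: 137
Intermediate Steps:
R = 125
W(D, p) = p*(-1 + D)
K(t) = 12 (K(t) = 6*(-1 + 3) = 6*2 = 12)
K(18) + R = 12 + 125 = 137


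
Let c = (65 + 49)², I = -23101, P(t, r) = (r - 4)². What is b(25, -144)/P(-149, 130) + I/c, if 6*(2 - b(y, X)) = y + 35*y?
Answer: -10240969/5731236 ≈ -1.7869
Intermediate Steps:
P(t, r) = (-4 + r)²
b(y, X) = 2 - 6*y (b(y, X) = 2 - (y + 35*y)/6 = 2 - 6*y)
c = 12996 (c = 114² = 12996)
b(25, -144)/P(-149, 130) + I/c = (2 - 6*25)/((-4 + 130)²) - 23101/12996 = (2 - 150)/(126²) - 23101*1/12996 = -148/15876 - 23101/12996 = -148*1/15876 - 23101/12996 = -37/3969 - 23101/12996 = -10240969/5731236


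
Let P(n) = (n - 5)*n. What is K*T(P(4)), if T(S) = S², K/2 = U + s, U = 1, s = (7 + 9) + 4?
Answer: 672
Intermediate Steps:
s = 20 (s = 16 + 4 = 20)
P(n) = n*(-5 + n) (P(n) = (-5 + n)*n = n*(-5 + n))
K = 42 (K = 2*(1 + 20) = 2*21 = 42)
K*T(P(4)) = 42*(4*(-5 + 4))² = 42*(4*(-1))² = 42*(-4)² = 42*16 = 672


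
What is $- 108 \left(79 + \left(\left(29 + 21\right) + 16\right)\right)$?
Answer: $-15660$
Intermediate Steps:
$- 108 \left(79 + \left(\left(29 + 21\right) + 16\right)\right) = - 108 \left(79 + \left(50 + 16\right)\right) = - 108 \left(79 + 66\right) = \left(-108\right) 145 = -15660$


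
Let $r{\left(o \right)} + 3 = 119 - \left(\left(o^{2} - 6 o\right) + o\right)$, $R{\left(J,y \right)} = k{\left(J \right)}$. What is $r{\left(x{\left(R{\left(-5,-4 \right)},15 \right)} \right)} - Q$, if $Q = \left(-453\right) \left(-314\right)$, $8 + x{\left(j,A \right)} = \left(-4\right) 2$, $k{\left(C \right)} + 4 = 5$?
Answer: $-142462$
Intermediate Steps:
$k{\left(C \right)} = 1$ ($k{\left(C \right)} = -4 + 5 = 1$)
$R{\left(J,y \right)} = 1$
$x{\left(j,A \right)} = -16$ ($x{\left(j,A \right)} = -8 - 8 = -16$)
$r{\left(o \right)} = 116 - o^{2} + 5 o$ ($r{\left(o \right)} = -3 - \left(-119 + o^{2} - 5 o\right) = -3 + \left(119 - o^{2} + 5 o\right) = 116 - o^{2} + 5 o$)
$Q = 142242$
$r{\left(x{\left(R{\left(-5,-4 \right)},15 \right)} \right)} - Q = \left(116 - \left(-16\right)^{2} + 5 \left(-16\right)\right) - 142242 = \left(116 - 256 - 80\right) - 142242 = -220 - 142242 = -142462$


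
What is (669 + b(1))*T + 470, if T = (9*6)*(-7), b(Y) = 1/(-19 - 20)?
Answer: -3281230/13 ≈ -2.5240e+5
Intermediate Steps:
b(Y) = -1/39 (b(Y) = 1/(-39) = -1/39)
T = -378 (T = 54*(-7) = -378)
(669 + b(1))*T + 470 = (669 - 1/39)*(-378) + 470 = (26090/39)*(-378) + 470 = -3287340/13 + 470 = -3281230/13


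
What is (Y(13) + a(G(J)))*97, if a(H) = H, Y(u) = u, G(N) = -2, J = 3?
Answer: 1067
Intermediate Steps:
(Y(13) + a(G(J)))*97 = (13 - 2)*97 = 11*97 = 1067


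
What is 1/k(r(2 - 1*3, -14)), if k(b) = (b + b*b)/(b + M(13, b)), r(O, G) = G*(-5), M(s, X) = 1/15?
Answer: 1051/74550 ≈ 0.014098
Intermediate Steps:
M(s, X) = 1/15
r(O, G) = -5*G
k(b) = (b + b²)/(1/15 + b) (k(b) = (b + b*b)/(b + 1/15) = (b + b²)/(1/15 + b))
1/k(r(2 - 1*3, -14)) = 1/(15*(-5*(-14))*(1 - 5*(-14))/(1 + 15*(-5*(-14)))) = 1/(15*70*(1 + 70)/(1 + 15*70)) = 1/(15*70*71/(1 + 1050)) = 1/(15*70*71/1051) = 1/(15*70*(1/1051)*71) = 1/(74550/1051) = 1051/74550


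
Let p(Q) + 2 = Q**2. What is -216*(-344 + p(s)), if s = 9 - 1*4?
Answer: 69336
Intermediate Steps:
s = 5 (s = 9 - 4 = 5)
p(Q) = -2 + Q**2
-216*(-344 + p(s)) = -216*(-344 + (-2 + 5**2)) = -216*(-344 + (-2 + 25)) = -216*(-344 + 23) = -216*(-321) = 69336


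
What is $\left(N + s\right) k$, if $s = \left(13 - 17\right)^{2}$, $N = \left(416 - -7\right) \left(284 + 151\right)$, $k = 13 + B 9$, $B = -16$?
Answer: $-24106751$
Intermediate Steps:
$k = -131$ ($k = 13 - 144 = -131$)
$N = 184005$ ($N = \left(416 + \left(-228 + 235\right)\right) 435 = \left(416 + 7\right) 435 = 423 \cdot 435 = 184005$)
$s = 16$ ($s = \left(-4\right)^{2} = 16$)
$\left(N + s\right) k = \left(184005 + 16\right) \left(-131\right) = 184021 \left(-131\right) = -24106751$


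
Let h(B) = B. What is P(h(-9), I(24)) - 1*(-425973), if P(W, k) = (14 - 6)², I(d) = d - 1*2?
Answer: 426037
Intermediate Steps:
I(d) = -2 + d (I(d) = d - 2 = -2 + d)
P(W, k) = 64 (P(W, k) = 8² = 64)
P(h(-9), I(24)) - 1*(-425973) = 64 - 1*(-425973) = 64 + 425973 = 426037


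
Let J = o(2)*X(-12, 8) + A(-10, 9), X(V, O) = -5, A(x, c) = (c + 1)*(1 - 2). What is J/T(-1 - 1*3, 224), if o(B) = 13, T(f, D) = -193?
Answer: 75/193 ≈ 0.38860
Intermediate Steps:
A(x, c) = -1 - c (A(x, c) = (1 + c)*(-1) = -1 - c)
J = -75 (J = 13*(-5) + (-1 - 1*9) = -65 + (-1 - 9) = -65 - 10 = -75)
J/T(-1 - 1*3, 224) = -75/(-193) = -75*(-1/193) = 75/193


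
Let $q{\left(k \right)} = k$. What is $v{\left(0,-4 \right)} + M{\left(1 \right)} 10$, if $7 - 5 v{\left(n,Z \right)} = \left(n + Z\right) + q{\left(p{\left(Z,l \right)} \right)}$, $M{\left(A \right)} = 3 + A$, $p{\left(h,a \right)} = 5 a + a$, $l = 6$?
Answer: $35$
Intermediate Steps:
$p{\left(h,a \right)} = 6 a$
$v{\left(n,Z \right)} = - \frac{29}{5} - \frac{Z}{5} - \frac{n}{5}$ ($v{\left(n,Z \right)} = \frac{7}{5} - \frac{\left(n + Z\right) + 6 \cdot 6}{5} = \frac{7}{5} - \frac{\left(Z + n\right) + 36}{5} = \frac{7}{5} - \frac{36 + Z + n}{5} = \frac{7}{5} - \left(\frac{36}{5} + \frac{Z}{5} + \frac{n}{5}\right) = - \frac{29}{5} - \frac{Z}{5} - \frac{n}{5}$)
$v{\left(0,-4 \right)} + M{\left(1 \right)} 10 = \left(- \frac{29}{5} - - \frac{4}{5} - 0\right) + \left(3 + 1\right) 10 = \left(- \frac{29}{5} + \frac{4}{5} + 0\right) + 4 \cdot 10 = -5 + 40 = 35$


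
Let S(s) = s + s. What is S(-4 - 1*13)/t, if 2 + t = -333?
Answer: 34/335 ≈ 0.10149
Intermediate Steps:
t = -335 (t = -2 - 333 = -335)
S(s) = 2*s
S(-4 - 1*13)/t = (2*(-4 - 1*13))/(-335) = (2*(-4 - 13))*(-1/335) = (2*(-17))*(-1/335) = -34*(-1/335) = 34/335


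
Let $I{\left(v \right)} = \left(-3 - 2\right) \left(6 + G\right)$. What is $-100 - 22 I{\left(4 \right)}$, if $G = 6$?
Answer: $1220$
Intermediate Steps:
$I{\left(v \right)} = -60$ ($I{\left(v \right)} = \left(-3 - 2\right) \left(6 + 6\right) = \left(-5\right) 12 = -60$)
$-100 - 22 I{\left(4 \right)} = -100 - -1320 = -100 + 1320 = 1220$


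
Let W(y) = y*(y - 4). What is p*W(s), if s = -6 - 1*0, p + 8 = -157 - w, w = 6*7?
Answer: -12420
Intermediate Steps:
w = 42
p = -207 (p = -8 + (-157 - 1*42) = -8 + (-157 - 42) = -8 - 199 = -207)
s = -6 (s = -6 + 0 = -6)
W(y) = y*(-4 + y)
p*W(s) = -(-1242)*(-4 - 6) = -(-1242)*(-10) = -207*60 = -12420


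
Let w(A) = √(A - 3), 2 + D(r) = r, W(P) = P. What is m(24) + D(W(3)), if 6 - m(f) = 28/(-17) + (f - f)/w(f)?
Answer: 147/17 ≈ 8.6471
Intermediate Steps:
D(r) = -2 + r
w(A) = √(-3 + A)
m(f) = 130/17 (m(f) = 6 - (28/(-17) + (f - f)/(√(-3 + f))) = 6 - (28*(-1/17) + 0/√(-3 + f)) = 6 - (-28/17 + 0) = 6 - 1*(-28/17) = 6 + 28/17 = 130/17)
m(24) + D(W(3)) = 130/17 + (-2 + 3) = 130/17 + 1 = 147/17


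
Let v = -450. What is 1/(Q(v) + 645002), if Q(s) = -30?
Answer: 1/644972 ≈ 1.5505e-6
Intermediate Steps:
1/(Q(v) + 645002) = 1/(-30 + 645002) = 1/644972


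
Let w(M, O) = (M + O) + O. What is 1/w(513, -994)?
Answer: -1/1475 ≈ -0.00067797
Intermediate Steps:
w(M, O) = M + 2*O
1/w(513, -994) = 1/(513 + 2*(-994)) = 1/(513 - 1988) = 1/(-1475) = -1/1475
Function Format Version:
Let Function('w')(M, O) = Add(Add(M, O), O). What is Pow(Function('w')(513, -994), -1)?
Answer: Rational(-1, 1475) ≈ -0.00067797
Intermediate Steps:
Function('w')(M, O) = Add(M, Mul(2, O))
Pow(Function('w')(513, -994), -1) = Pow(Add(513, Mul(2, -994)), -1) = Pow(Add(513, -1988), -1) = Pow(-1475, -1) = Rational(-1, 1475)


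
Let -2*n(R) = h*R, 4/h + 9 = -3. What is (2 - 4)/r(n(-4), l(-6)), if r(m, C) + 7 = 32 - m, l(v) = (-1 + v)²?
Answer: -6/77 ≈ -0.077922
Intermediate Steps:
h = -⅓ (h = 4/(-9 - 3) = 4/(-12) = 4*(-1/12) = -⅓ ≈ -0.33333)
n(R) = R/6 (n(R) = -(-1)*R/6 = R/6)
r(m, C) = 25 - m (r(m, C) = -7 + (32 - m) = 25 - m)
(2 - 4)/r(n(-4), l(-6)) = (2 - 4)/(25 - (-4)/6) = -2/(25 - 1*(-⅔)) = -2/(25 + ⅔) = -2/77/3 = -2*3/77 = -6/77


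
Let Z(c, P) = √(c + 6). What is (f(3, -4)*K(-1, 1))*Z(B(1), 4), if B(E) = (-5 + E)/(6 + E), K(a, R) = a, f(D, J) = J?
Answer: 4*√266/7 ≈ 9.3197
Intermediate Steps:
B(E) = (-5 + E)/(6 + E)
Z(c, P) = √(6 + c)
(f(3, -4)*K(-1, 1))*Z(B(1), 4) = (-4*(-1))*√(6 + (-5 + 1)/(6 + 1)) = 4*√(6 - 4/7) = 4*√(38/7) = 4*(√266/7) = 4*√266/7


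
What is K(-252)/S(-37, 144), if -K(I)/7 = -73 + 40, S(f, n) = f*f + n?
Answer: 231/1513 ≈ 0.15268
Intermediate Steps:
S(f, n) = n + f² (S(f, n) = f² + n = n + f²)
K(I) = 231 (K(I) = -7*(-73 + 40) = -7*(-33) = 231)
K(-252)/S(-37, 144) = 231/(144 + (-37)²) = 231/(144 + 1369) = 231/1513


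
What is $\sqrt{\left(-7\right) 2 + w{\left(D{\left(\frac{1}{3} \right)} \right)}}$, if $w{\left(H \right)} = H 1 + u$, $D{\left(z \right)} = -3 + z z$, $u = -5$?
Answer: $\frac{i \sqrt{197}}{3} \approx 4.6786 i$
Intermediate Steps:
$D{\left(z \right)} = -3 + z^{2}$
$w{\left(H \right)} = -5 + H$ ($w{\left(H \right)} = H 1 - 5 = H - 5 = -5 + H$)
$\sqrt{\left(-7\right) 2 + w{\left(D{\left(\frac{1}{3} \right)} \right)}} = \sqrt{\left(-7\right) 2 - \left(8 - \frac{1}{9}\right)} = \sqrt{-14 - \left(8 - \frac{1}{9}\right)} = \sqrt{-14 + \left(-5 + \left(-3 + \frac{1}{9}\right)\right)} = \sqrt{-14 - \frac{71}{9}} = \sqrt{- \frac{197}{9}} = \frac{i \sqrt{197}}{3}$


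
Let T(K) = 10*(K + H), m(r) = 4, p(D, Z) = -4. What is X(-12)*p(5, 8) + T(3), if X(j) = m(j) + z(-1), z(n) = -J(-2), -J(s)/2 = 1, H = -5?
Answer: -44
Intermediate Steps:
J(s) = -2 (J(s) = -2*1 = -2)
z(n) = 2 (z(n) = -1*(-2) = 2)
T(K) = -50 + 10*K (T(K) = 10*(K - 5) = 10*(-5 + K) = -50 + 10*K)
X(j) = 6 (X(j) = 4 + 2 = 6)
X(-12)*p(5, 8) + T(3) = 6*(-4) + (-50 + 10*3) = -24 + (-50 + 30) = -24 - 20 = -44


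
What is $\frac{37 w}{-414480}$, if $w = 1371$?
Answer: $- \frac{16909}{138160} \approx -0.12239$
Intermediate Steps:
$\frac{37 w}{-414480} = \frac{37 \cdot 1371}{-414480} = 50727 \left(- \frac{1}{414480}\right) = - \frac{16909}{138160}$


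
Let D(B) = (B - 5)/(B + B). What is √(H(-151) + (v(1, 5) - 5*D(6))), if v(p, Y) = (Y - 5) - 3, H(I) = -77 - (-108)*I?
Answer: I*√589983/6 ≈ 128.02*I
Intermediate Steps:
H(I) = -77 + 108*I
v(p, Y) = -8 + Y (v(p, Y) = (-5 + Y) - 3 = -8 + Y)
D(B) = (-5 + B)/(2*B) (D(B) = (-5 + B)/((2*B)) = (-5 + B)*(1/(2*B)) = (-5 + B)/(2*B))
√(H(-151) + (v(1, 5) - 5*D(6))) = √((-77 + 108*(-151)) + ((-8 + 5) - 5*(-5 + 6)/(2*6))) = √((-77 - 16308) + (-3 - 5/(2*6))) = √(-16385 + (-3 - 5*1/12)) = √(-16385 + (-3 - 5/12)) = √(-16385 - 41/12) = √(-196661/12) = I*√589983/6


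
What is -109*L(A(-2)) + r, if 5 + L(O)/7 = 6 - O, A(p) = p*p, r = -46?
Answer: 2243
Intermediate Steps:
A(p) = p²
L(O) = 7 - 7*O (L(O) = -35 + 7*(6 - O) = -35 + (42 - 7*O) = 7 - 7*O)
-109*L(A(-2)) + r = -109*(7 - 7*(-2)²) - 46 = -109*(7 - 7*4) - 46 = -109*(7 - 28) - 46 = -109*(-21) - 46 = 2289 - 46 = 2243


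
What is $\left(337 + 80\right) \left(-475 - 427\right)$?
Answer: $-376134$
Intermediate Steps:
$\left(337 + 80\right) \left(-475 - 427\right) = 417 \left(-902\right) = -376134$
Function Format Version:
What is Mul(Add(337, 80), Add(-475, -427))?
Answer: -376134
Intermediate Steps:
Mul(Add(337, 80), Add(-475, -427)) = Mul(417, -902) = -376134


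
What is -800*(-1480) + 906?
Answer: 1184906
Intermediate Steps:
-800*(-1480) + 906 = 1184000 + 906 = 1184906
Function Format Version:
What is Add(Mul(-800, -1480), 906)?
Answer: 1184906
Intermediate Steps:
Add(Mul(-800, -1480), 906) = Add(1184000, 906) = 1184906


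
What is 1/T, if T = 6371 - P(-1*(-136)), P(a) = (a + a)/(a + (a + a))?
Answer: 3/19111 ≈ 0.00015698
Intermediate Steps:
P(a) = 2/3 (P(a) = (2*a)/(a + 2*a) = (2*a)/((3*a)) = (2*a)*(1/(3*a)) = 2/3)
T = 19111/3 (T = 6371 - 1*2/3 = 6371 - 2/3 = 19111/3 ≈ 6370.3)
1/T = 1/(19111/3) = 3/19111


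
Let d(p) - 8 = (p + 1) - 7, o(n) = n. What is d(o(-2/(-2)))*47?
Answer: 141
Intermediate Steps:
d(p) = 2 + p (d(p) = 8 + ((p + 1) - 7) = 8 + ((1 + p) - 7) = 8 + (-6 + p) = 2 + p)
d(o(-2/(-2)))*47 = (2 - 2/(-2))*47 = (2 - 2*(-½))*47 = (2 + 1)*47 = 3*47 = 141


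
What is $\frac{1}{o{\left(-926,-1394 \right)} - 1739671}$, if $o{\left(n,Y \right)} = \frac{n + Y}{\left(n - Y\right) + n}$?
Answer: $- \frac{229}{398383499} \approx -5.7482 \cdot 10^{-7}$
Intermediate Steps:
$o{\left(n,Y \right)} = \frac{Y + n}{- Y + 2 n}$
$\frac{1}{o{\left(-926,-1394 \right)} - 1739671} = \frac{1}{\frac{-1394 - 926}{\left(-1\right) \left(-1394\right) + 2 \left(-926\right)} - 1739671} = \frac{1}{\frac{1}{1394 - 1852} \left(-2320\right) - 1739671} = \frac{1}{\frac{1}{-458} \left(-2320\right) - 1739671} = \frac{1}{\left(- \frac{1}{458}\right) \left(-2320\right) - 1739671} = \frac{1}{\frac{1160}{229} - 1739671} = \frac{1}{- \frac{398383499}{229}} = - \frac{229}{398383499}$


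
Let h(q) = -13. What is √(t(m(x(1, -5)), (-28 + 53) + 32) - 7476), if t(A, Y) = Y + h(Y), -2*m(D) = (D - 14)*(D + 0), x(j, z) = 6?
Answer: 2*I*√1858 ≈ 86.209*I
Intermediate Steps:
m(D) = -D*(-14 + D)/2 (m(D) = -(D - 14)*(D + 0)/2 = -(-14 + D)*D/2 = -D*(-14 + D)/2)
t(A, Y) = -13 + Y (t(A, Y) = Y - 13 = -13 + Y)
√(t(m(x(1, -5)), (-28 + 53) + 32) - 7476) = √((-13 + ((-28 + 53) + 32)) - 7476) = √((-13 + (25 + 32)) - 7476) = √((-13 + 57) - 7476) = √(44 - 7476) = √(-7432) = 2*I*√1858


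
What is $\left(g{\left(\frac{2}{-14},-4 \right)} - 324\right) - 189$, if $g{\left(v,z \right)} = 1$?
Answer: $-512$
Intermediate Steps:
$\left(g{\left(\frac{2}{-14},-4 \right)} - 324\right) - 189 = \left(1 - 324\right) - 189 = -323 - 189 = -512$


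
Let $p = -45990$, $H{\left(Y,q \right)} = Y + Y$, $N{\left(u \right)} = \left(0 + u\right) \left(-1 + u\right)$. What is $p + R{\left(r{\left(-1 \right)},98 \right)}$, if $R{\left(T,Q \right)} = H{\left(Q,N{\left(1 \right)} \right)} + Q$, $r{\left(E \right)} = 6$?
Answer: $-45696$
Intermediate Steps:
$N{\left(u \right)} = u \left(-1 + u\right)$
$H{\left(Y,q \right)} = 2 Y$
$R{\left(T,Q \right)} = 3 Q$ ($R{\left(T,Q \right)} = 2 Q + Q = 3 Q$)
$p + R{\left(r{\left(-1 \right)},98 \right)} = -45990 + 3 \cdot 98 = -45990 + 294 = -45696$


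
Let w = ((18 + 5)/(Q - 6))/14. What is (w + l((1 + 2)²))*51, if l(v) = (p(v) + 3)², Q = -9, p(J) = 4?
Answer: 174539/70 ≈ 2493.4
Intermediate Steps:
l(v) = 49 (l(v) = (4 + 3)² = 7² = 49)
w = -23/210 (w = ((18 + 5)/(-9 - 6))/14 = (23/(-15))*(1/14) = (23*(-1/15))*(1/14) = -23/15*1/14 = -23/210 ≈ -0.10952)
(w + l((1 + 2)²))*51 = (-23/210 + 49)*51 = (10267/210)*51 = 174539/70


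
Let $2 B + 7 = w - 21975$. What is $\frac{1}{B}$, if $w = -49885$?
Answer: $- \frac{2}{71867} \approx -2.7829 \cdot 10^{-5}$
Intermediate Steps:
$B = - \frac{71867}{2}$ ($B = - \frac{7}{2} + \frac{-49885 - 21975}{2} = - \frac{7}{2} + \frac{1}{2} \left(-71860\right) = - \frac{7}{2} - 35930 = - \frac{71867}{2} \approx -35934.0$)
$\frac{1}{B} = \frac{1}{- \frac{71867}{2}} = - \frac{2}{71867}$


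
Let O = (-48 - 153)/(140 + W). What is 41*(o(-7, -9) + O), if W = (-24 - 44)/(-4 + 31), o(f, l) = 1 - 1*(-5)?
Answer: 690645/3712 ≈ 186.06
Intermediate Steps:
o(f, l) = 6 (o(f, l) = 1 + 5 = 6)
W = -68/27 ≈ -2.5185
O = -5427/3712 (O = (-48 - 153)/(140 - 68/27) = -201/3712/27 = -201*27/3712 = -5427/3712 ≈ -1.4620)
41*(o(-7, -9) + O) = 41*(6 - 5427/3712) = 41*(16845/3712) = 690645/3712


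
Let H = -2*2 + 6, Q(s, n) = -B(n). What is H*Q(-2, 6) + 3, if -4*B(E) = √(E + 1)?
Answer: 3 + √7/2 ≈ 4.3229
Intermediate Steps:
B(E) = -√(1 + E)/4 (B(E) = -√(E + 1)/4 = -√(1 + E)/4)
Q(s, n) = √(1 + n)/4 (Q(s, n) = -(-1)*√(1 + n)/4 = √(1 + n)/4)
H = 2 (H = -4 + 6 = 2)
H*Q(-2, 6) + 3 = 2*(√(1 + 6)/4) + 3 = 2*(√7/4) + 3 = √7/2 + 3 = 3 + √7/2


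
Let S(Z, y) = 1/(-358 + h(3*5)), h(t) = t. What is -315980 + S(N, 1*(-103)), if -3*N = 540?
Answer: -108381141/343 ≈ -3.1598e+5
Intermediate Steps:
N = -180 (N = -⅓*540 = -180)
S(Z, y) = -1/343 (S(Z, y) = 1/(-358 + 3*5) = 1/(-358 + 15) = 1/(-343) = -1/343)
-315980 + S(N, 1*(-103)) = -315980 - 1/343 = -108381141/343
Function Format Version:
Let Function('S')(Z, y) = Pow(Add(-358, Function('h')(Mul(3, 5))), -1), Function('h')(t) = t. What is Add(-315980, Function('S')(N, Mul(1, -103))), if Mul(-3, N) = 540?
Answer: Rational(-108381141, 343) ≈ -3.1598e+5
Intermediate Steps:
N = -180 (N = Mul(Rational(-1, 3), 540) = -180)
Function('S')(Z, y) = Rational(-1, 343) (Function('S')(Z, y) = Pow(Add(-358, Mul(3, 5)), -1) = Pow(Add(-358, 15), -1) = Pow(-343, -1) = Rational(-1, 343))
Add(-315980, Function('S')(N, Mul(1, -103))) = Add(-315980, Rational(-1, 343)) = Rational(-108381141, 343)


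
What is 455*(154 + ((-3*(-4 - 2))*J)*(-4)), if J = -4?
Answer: 201110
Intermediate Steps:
455*(154 + ((-3*(-4 - 2))*J)*(-4)) = 455*(154 + (-3*(-4 - 2)*(-4))*(-4)) = 455*(154 + (-3*(-6)*(-4))*(-4)) = 455*(154 + (18*(-4))*(-4)) = 455*(154 - 72*(-4)) = 455*(154 + 288) = 455*442 = 201110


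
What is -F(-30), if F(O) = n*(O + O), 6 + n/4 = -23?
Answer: -6960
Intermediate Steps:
n = -116 (n = -24 + 4*(-23) = -24 - 92 = -116)
F(O) = -232*O (F(O) = -116*(O + O) = -232*O)
-F(-30) = -(-232)*(-30) = -1*6960 = -6960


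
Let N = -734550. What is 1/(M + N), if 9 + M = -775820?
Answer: -1/1510379 ≈ -6.6209e-7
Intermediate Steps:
M = -775829 (M = -9 - 775820 = -775829)
1/(M + N) = 1/(-775829 - 734550) = 1/(-1510379) = -1/1510379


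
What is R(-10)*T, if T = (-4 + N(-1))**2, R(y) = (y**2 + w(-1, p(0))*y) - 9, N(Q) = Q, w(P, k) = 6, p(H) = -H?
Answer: 775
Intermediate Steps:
R(y) = -9 + y**2 + 6*y (R(y) = (y**2 + 6*y) - 9 = -9 + y**2 + 6*y)
T = 25 (T = (-4 - 1)**2 = (-5)**2 = 25)
R(-10)*T = (-9 + (-10)**2 + 6*(-10))*25 = (-9 + 100 - 60)*25 = 31*25 = 775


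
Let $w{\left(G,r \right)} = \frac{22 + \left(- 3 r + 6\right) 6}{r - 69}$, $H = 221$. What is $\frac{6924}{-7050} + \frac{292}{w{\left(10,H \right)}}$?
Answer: $- \frac{708436}{57575} \approx -12.305$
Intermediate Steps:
$w{\left(G,r \right)} = \frac{58 - 18 r}{-69 + r}$ ($w{\left(G,r \right)} = \frac{22 + \left(6 - 3 r\right) 6}{-69 + r} = \frac{22 - \left(-36 + 18 r\right)}{-69 + r} = \frac{58 - 18 r}{-69 + r}$)
$\frac{6924}{-7050} + \frac{292}{w{\left(10,H \right)}} = \frac{6924}{-7050} + \frac{292}{2 \frac{1}{-69 + 221} \left(29 - 1989\right)} = 6924 \left(- \frac{1}{7050}\right) + \frac{292}{2 \cdot \frac{1}{152} \left(29 - 1989\right)} = - \frac{1154}{1175} + \frac{292}{2 \cdot \frac{1}{152} \left(-1960\right)} = - \frac{1154}{1175} + \frac{292}{- \frac{490}{19}} = - \frac{1154}{1175} + 292 \left(- \frac{19}{490}\right) = - \frac{1154}{1175} - \frac{2774}{245} = - \frac{708436}{57575}$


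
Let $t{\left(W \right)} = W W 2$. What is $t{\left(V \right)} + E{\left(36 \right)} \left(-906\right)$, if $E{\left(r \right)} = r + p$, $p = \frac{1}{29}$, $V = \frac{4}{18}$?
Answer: $- \frac{76688138}{2349} \approx -32647.0$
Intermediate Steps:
$V = \frac{2}{9}$ ($V = 4 \cdot \frac{1}{18} = \frac{2}{9} \approx 0.22222$)
$p = \frac{1}{29} \approx 0.034483$
$E{\left(r \right)} = \frac{1}{29} + r$ ($E{\left(r \right)} = r + \frac{1}{29} = \frac{1}{29} + r$)
$t{\left(W \right)} = 2 W^{2}$ ($t{\left(W \right)} = W^{2} \cdot 2 = 2 W^{2}$)
$t{\left(V \right)} + E{\left(36 \right)} \left(-906\right) = 2 \left(\frac{2}{9}\right)^{2} + \left(\frac{1}{29} + 36\right) \left(-906\right) = 2 \cdot \frac{4}{81} + \frac{1045}{29} \left(-906\right) = \frac{8}{81} - \frac{946770}{29} = - \frac{76688138}{2349}$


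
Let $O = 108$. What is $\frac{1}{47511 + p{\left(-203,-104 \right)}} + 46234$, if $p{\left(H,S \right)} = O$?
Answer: $\frac{2201616847}{47619} \approx 46234.0$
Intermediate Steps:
$p{\left(H,S \right)} = 108$
$\frac{1}{47511 + p{\left(-203,-104 \right)}} + 46234 = \frac{1}{47511 + 108} + 46234 = \frac{1}{47619} + 46234 = \frac{2201616847}{47619}$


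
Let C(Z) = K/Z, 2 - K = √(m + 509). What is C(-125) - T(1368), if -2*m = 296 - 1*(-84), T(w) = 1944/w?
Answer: -3413/2375 + √319/125 ≈ -1.2942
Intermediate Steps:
m = -190 (m = -(296 - 1*(-84))/2 = -(296 + 84)/2 = -½*380 = -190)
K = 2 - √319 (K = 2 - √(-190 + 509) = 2 - √319 ≈ -15.861)
C(Z) = (2 - √319)/Z
C(-125) - T(1368) = (2 - √319)/(-125) - 1944/1368 = -(2 - √319)/125 - 1944/1368 = (-2/125 + √319/125) - 1*27/19 = (-2/125 + √319/125) - 27/19 = -3413/2375 + √319/125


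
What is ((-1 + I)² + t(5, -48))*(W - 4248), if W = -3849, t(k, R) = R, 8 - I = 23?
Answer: -1684176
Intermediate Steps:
I = -15 (I = 8 - 1*23 = 8 - 23 = -15)
((-1 + I)² + t(5, -48))*(W - 4248) = ((-1 - 15)² - 48)*(-3849 - 4248) = ((-16)² - 48)*(-8097) = (256 - 48)*(-8097) = 208*(-8097) = -1684176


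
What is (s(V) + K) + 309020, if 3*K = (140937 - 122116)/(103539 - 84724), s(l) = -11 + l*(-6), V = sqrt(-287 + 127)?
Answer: 17442031826/56445 - 24*I*sqrt(10) ≈ 3.0901e+5 - 75.895*I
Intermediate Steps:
V = 4*I*sqrt(10) (V = sqrt(-160) = 4*I*sqrt(10) ≈ 12.649*I)
s(l) = -11 - 6*l
K = 18821/56445 (K = ((140937 - 122116)/(103539 - 84724))/3 = (18821/18815)/3 = (18821*(1/18815))/3 = (1/3)*(18821/18815) = 18821/56445 ≈ 0.33344)
(s(V) + K) + 309020 = ((-11 - 24*I*sqrt(10)) + 18821/56445) + 309020 = (-602074/56445 - 24*I*sqrt(10)) + 309020 = 17442031826/56445 - 24*I*sqrt(10)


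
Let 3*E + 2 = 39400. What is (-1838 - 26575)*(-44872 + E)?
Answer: 901809678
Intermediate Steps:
E = 39398/3 (E = -2/3 + (1/3)*39400 = -2/3 + 39400/3 = 39398/3 ≈ 13133.)
(-1838 - 26575)*(-44872 + E) = (-1838 - 26575)*(-44872 + 39398/3) = -28413*(-95218/3) = 901809678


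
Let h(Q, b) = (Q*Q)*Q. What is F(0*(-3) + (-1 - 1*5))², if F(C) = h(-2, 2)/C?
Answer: 16/9 ≈ 1.7778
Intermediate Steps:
h(Q, b) = Q³ (h(Q, b) = Q²*Q = Q³)
F(C) = -8/C (F(C) = (-2)³/C = -8/C)
F(0*(-3) + (-1 - 1*5))² = (-8/(0*(-3) + (-1 - 1*5)))² = (-8/(0 + (-1 - 5)))² = (-8/(0 - 6))² = (-8/(-6))² = (-8*(-⅙))² = (4/3)² = 16/9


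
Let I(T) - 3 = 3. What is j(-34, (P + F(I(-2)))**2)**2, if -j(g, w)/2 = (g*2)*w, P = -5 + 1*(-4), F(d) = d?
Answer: 1498176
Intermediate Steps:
I(T) = 6 (I(T) = 3 + 3 = 6)
P = -9 (P = -5 - 4 = -9)
j(g, w) = -4*g*w (j(g, w) = -2*g*2*w = -2*2*g*w = -4*g*w)
j(-34, (P + F(I(-2)))**2)**2 = (-4*(-34)*(-9 + 6)**2)**2 = (-4*(-34)*(-3)**2)**2 = (-4*(-34)*9)**2 = 1224**2 = 1498176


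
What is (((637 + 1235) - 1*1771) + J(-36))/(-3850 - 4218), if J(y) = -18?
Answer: -83/8068 ≈ -0.010288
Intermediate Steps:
(((637 + 1235) - 1*1771) + J(-36))/(-3850 - 4218) = (((637 + 1235) - 1*1771) - 18)/(-3850 - 4218) = ((1872 - 1771) - 18)/(-8068) = (101 - 18)*(-1/8068) = 83*(-1/8068) = -83/8068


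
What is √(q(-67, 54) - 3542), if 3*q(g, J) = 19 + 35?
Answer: 2*I*√881 ≈ 59.363*I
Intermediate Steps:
q(g, J) = 18 (q(g, J) = (19 + 35)/3 = (⅓)*54 = 18)
√(q(-67, 54) - 3542) = √(18 - 3542) = √(-3524) = 2*I*√881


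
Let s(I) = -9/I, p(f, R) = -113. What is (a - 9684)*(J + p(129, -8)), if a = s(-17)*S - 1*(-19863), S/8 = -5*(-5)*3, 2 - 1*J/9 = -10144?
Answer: 16274180043/17 ≈ 9.5730e+8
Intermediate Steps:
J = 91314 (J = 18 - 9*(-10144) = 18 + 91296 = 91314)
S = 600 (S = 8*(-5*(-5)*3) = 8*(25*3) = 8*75 = 600)
a = 343071/17 (a = -9/(-17)*600 - 1*(-19863) = -9*(-1/17)*600 + 19863 = (9/17)*600 + 19863 = 5400/17 + 19863 = 343071/17 ≈ 20181.)
(a - 9684)*(J + p(129, -8)) = (343071/17 - 9684)*(91314 - 113) = (178443/17)*91201 = 16274180043/17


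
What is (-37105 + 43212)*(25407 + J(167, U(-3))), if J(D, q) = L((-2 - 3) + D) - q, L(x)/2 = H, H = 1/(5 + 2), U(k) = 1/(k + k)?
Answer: 6516859091/42 ≈ 1.5516e+8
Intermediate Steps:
U(k) = 1/(2*k)
H = ⅐ (H = 1/7 = 1*(⅐) = ⅐ ≈ 0.14286)
L(x) = 2/7 (L(x) = 2*(⅐) = 2/7)
J(D, q) = 2/7 - q
(-37105 + 43212)*(25407 + J(167, U(-3))) = (-37105 + 43212)*(25407 + (2/7 - 1/(2*(-3)))) = 6107*(25407 + (2/7 - (-1)/(2*3))) = 6107*(25407 + (2/7 - 1*(-⅙))) = 6107*(25407 + (2/7 + ⅙)) = 6107*(25407 + 19/42) = 6107*(1067113/42) = 6516859091/42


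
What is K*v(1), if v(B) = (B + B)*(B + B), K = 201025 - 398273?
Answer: -788992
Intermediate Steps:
K = -197248
v(B) = 4*B**2 (v(B) = (2*B)*(2*B) = 4*B**2)
K*v(1) = -788992*1**2 = -788992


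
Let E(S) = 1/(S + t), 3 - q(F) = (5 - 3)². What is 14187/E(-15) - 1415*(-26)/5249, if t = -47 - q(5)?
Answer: -4542484553/5249 ≈ -8.6540e+5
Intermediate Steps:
q(F) = -1 (q(F) = 3 - (5 - 3)² = 3 - 1*2² = 3 - 1*4 = 3 - 4 = -1)
t = -46 (t = -47 - 1*(-1) = -47 + 1 = -46)
E(S) = 1/(-46 + S) (E(S) = 1/(S - 46) = 1/(-46 + S))
14187/E(-15) - 1415*(-26)/5249 = 14187/(1/(-46 - 15)) - 1415*(-26)/5249 = 14187/(1/(-61)) + 36790*(1/5249) = 14187/(-1/61) + 36790/5249 = 14187*(-61) + 36790/5249 = -865407 + 36790/5249 = -4542484553/5249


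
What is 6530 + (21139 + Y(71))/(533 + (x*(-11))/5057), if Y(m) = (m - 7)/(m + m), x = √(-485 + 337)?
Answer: 3388766555978967487/515820591467899 + 166981239854*I*√37/515820591467899 ≈ 6569.7 + 0.0019691*I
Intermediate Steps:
x = 2*I*√37 (x = √(-148) = 2*I*√37 ≈ 12.166*I)
Y(m) = (-7 + m)/(2*m) (Y(m) = (-7 + m)/((2*m)) = (-7 + m)*(1/(2*m)) = (-7 + m)/(2*m))
6530 + (21139 + Y(71))/(533 + (x*(-11))/5057) = 6530 + (21139 + (½)*(-7 + 71)/71)/(533 + ((2*I*√37)*(-11))/5057) = 6530 + (21139 + (½)*(1/71)*64)/(533 - 22*I*√37*(1/5057)) = 6530 + (21139 + 32/71)/(533 - 22*I*√37/5057) = 6530 + 1500901/(71*(533 - 22*I*√37/5057))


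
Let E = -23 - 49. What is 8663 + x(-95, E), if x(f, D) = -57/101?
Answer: 874906/101 ≈ 8662.4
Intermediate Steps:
E = -72
x(f, D) = -57/101 (x(f, D) = -57*1/101 = -57/101)
8663 + x(-95, E) = 8663 - 57/101 = 874906/101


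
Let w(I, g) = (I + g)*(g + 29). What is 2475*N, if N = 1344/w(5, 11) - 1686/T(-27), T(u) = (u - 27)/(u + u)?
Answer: -8335305/2 ≈ -4.1677e+6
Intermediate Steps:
w(I, g) = (29 + g)*(I + g) (w(I, g) = (I + g)*(29 + g) = (29 + g)*(I + g))
T(u) = (-27 + u)/(2*u) (T(u) = (-27 + u)/((2*u)) = (-27 + u)*(1/(2*u)) = (-27 + u)/(2*u))
N = -16839/10 (N = 1344/(11**2 + 29*5 + 29*11 + 5*11) - 1686*(-54/(-27 - 27)) = 1344/(121 + 145 + 319 + 55) - 1686/1 = 1344/640 - 1686/1 = 1344*(1/640) - 1686*1 = 21/10 - 1686 = -16839/10 ≈ -1683.9)
2475*N = 2475*(-16839/10) = -8335305/2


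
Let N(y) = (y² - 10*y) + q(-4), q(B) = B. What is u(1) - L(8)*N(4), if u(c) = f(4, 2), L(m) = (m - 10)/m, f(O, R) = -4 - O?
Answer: -15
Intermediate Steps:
N(y) = -4 + y² - 10*y (N(y) = (y² - 10*y) - 4 = -4 + y² - 10*y)
L(m) = (-10 + m)/m
u(c) = -8 (u(c) = -4 - 1*4 = -4 - 4 = -8)
u(1) - L(8)*N(4) = -8 - (-10 + 8)/8*(-4 + 4² - 10*4) = -8 - (⅛)*(-2)*(-4 + 16 - 40) = -8 - (-1)*(-28)/4 = -8 - 1*7 = -8 - 7 = -15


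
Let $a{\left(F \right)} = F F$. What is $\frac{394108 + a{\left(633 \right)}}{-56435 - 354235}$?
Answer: $- \frac{794797}{410670} \approx -1.9354$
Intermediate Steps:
$a{\left(F \right)} = F^{2}$
$\frac{394108 + a{\left(633 \right)}}{-56435 - 354235} = \frac{394108 + 633^{2}}{-56435 - 354235} = \frac{394108 + 400689}{-410670} = 794797 \left(- \frac{1}{410670}\right) = - \frac{794797}{410670}$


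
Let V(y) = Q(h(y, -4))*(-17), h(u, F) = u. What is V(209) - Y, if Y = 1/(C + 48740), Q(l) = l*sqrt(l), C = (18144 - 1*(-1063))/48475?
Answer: -48475/2362690707 - 3553*sqrt(209) ≈ -51365.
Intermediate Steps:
C = 19207/48475 (C = (18144 + 1063)*(1/48475) = 19207*(1/48475) = 19207/48475 ≈ 0.39622)
Q(l) = l**(3/2)
Y = 48475/2362690707 (Y = 1/(19207/48475 + 48740) = 1/(2362690707/48475) = 48475/2362690707 ≈ 2.0517e-5)
V(y) = -17*y**(3/2) (V(y) = y**(3/2)*(-17) = -17*y**(3/2))
V(209) - Y = -3553*sqrt(209) - 1*48475/2362690707 = -3553*sqrt(209) - 48475/2362690707 = -48475/2362690707 - 3553*sqrt(209)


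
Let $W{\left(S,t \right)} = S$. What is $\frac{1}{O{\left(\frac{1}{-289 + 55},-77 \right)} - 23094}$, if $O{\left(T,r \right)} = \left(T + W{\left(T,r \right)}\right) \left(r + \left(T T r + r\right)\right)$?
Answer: $- \frac{6406452}{147942169987} \approx -4.3304 \cdot 10^{-5}$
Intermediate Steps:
$O{\left(T,r \right)} = 2 T \left(2 r + r T^{2}\right)$ ($O{\left(T,r \right)} = \left(T + T\right) \left(r + \left(T T r + r\right)\right) = 2 T \left(r + \left(T^{2} r + r\right)\right) = 2 T \left(r + \left(r T^{2} + r\right)\right) = 2 T \left(r + \left(r + r T^{2}\right)\right) = 2 T \left(2 r + r T^{2}\right)$)
$\frac{1}{O{\left(\frac{1}{-289 + 55},-77 \right)} - 23094} = \frac{1}{2 \frac{1}{-289 + 55} \left(-77\right) \left(2 + \left(\frac{1}{-289 + 55}\right)^{2}\right) - 23094} = \frac{1}{2 \frac{1}{-234} \left(-77\right) \left(2 + \left(\frac{1}{-234}\right)^{2}\right) - 23094} = \frac{1}{2 \left(- \frac{1}{234}\right) \left(-77\right) \left(2 + \left(- \frac{1}{234}\right)^{2}\right) - 23094} = \frac{1}{2 \left(- \frac{1}{234}\right) \left(-77\right) \left(2 + \frac{1}{54756}\right) - 23094} = \frac{1}{2 \left(- \frac{1}{234}\right) \left(-77\right) \frac{109513}{54756} - 23094} = \frac{1}{\frac{8432501}{6406452} - 23094} = \frac{1}{- \frac{147942169987}{6406452}} = - \frac{6406452}{147942169987}$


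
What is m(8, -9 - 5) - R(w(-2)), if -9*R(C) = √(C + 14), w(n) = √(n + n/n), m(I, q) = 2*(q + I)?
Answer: -12 + √(14 + I)/9 ≈ -11.584 + 0.014838*I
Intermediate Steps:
m(I, q) = 2*I + 2*q (m(I, q) = 2*(I + q) = 2*I + 2*q)
w(n) = √(1 + n) (w(n) = √(n + 1) = √(1 + n))
R(C) = -√(14 + C)/9 (R(C) = -√(C + 14)/9 = -√(14 + C)/9)
m(8, -9 - 5) - R(w(-2)) = (2*8 + 2*(-9 - 5)) - (-1)*√(14 + √(1 - 2))/9 = (16 + 2*(-14)) - (-1)*√(14 + √(-1))/9 = (16 - 28) - (-1)*√(14 + I)/9 = -12 + √(14 + I)/9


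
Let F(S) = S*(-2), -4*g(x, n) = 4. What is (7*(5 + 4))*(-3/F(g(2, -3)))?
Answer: -189/2 ≈ -94.500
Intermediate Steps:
g(x, n) = -1 (g(x, n) = -¼*4 = -1)
F(S) = -2*S
(7*(5 + 4))*(-3/F(g(2, -3))) = (7*(5 + 4))*(-3/((-2*(-1)))) = (7*9)*(-3/2) = 63*(-3*½) = 63*(-3/2) = -189/2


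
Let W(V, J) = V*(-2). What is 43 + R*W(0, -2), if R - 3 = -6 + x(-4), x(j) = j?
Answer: 43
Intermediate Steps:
W(V, J) = -2*V
R = -7 (R = 3 + (-6 - 4) = 3 - 10 = -7)
43 + R*W(0, -2) = 43 - (-14)*0 = 43 - 7*0 = 43 + 0 = 43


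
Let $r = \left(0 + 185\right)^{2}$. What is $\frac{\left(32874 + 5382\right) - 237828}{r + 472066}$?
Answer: $- \frac{199572}{506291} \approx -0.39418$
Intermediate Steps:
$r = 34225$ ($r = 185^{2} = 34225$)
$\frac{\left(32874 + 5382\right) - 237828}{r + 472066} = \frac{\left(32874 + 5382\right) - 237828}{34225 + 472066} = \frac{38256 - 237828}{506291} = \left(-199572\right) \frac{1}{506291} = - \frac{199572}{506291}$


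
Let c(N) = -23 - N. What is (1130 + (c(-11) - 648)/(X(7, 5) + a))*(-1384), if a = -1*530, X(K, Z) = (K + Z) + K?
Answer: -800076560/511 ≈ -1.5657e+6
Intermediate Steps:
X(K, Z) = Z + 2*K
a = -530
(1130 + (c(-11) - 648)/(X(7, 5) + a))*(-1384) = (1130 + ((-23 - 1*(-11)) - 648)/((5 + 2*7) - 530))*(-1384) = (1130 + ((-23 + 11) - 648)/((5 + 14) - 530))*(-1384) = (1130 + (-12 - 648)/(19 - 530))*(-1384) = (1130 - 660/(-511))*(-1384) = (1130 - 660*(-1/511))*(-1384) = (1130 + 660/511)*(-1384) = (578090/511)*(-1384) = -800076560/511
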